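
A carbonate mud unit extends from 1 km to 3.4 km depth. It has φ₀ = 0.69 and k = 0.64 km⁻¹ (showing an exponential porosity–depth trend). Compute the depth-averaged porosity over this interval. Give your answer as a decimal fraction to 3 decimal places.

⟨φ⟩ = (1/(d₂−d₁)) ∫ φ₀ e^(−kd) dd = φ₀·(e^(−k·d₁) − e^(−k·d₂)) / (k·(d₂−d₁))
e^(−0.64×1) = 0.5273; e^(−0.64×3.4) = 0.1135
⟨φ⟩ = 0.69 × (0.5273 − 0.1135) / (0.64 × 2.4) = 0.69 × 0.2694 = 0.1859

0.186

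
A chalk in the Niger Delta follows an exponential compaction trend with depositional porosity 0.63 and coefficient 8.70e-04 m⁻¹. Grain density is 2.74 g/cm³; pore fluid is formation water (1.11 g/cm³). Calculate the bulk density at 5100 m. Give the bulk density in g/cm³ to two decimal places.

2.73 g/cm³

Working in km (1 km = 1000 m; k in km⁻¹ = k in m⁻¹ × 1000):
Porosity at depth: phi = 0.63·exp(−0.87×5.1) = 0.63×0.0118 = 0.0075
Bulk density: ρ_b = (1−phi)ρ_g + phi·ρ_f = 0.9925×2.74 + 0.0075×1.11
       = 2.720 + 0.008 = 2.728 g/cm³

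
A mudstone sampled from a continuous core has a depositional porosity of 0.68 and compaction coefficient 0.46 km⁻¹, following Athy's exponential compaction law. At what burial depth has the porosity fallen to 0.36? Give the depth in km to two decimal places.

Invert Athy's law: z = ln(n₀/n) / c
z = ln(0.68/0.36) / 0.46 = ln(1.889) / 0.46 = 0.6360 / 0.46 = 1.383 km

1.38 km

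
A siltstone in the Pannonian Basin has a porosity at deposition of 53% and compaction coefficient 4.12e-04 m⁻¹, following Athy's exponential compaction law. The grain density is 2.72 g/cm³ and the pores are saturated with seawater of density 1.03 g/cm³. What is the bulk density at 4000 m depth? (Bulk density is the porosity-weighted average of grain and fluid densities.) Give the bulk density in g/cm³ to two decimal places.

Working in km (1 km = 1000 m; β in km⁻¹ = β in m⁻¹ × 1000):
Porosity at depth: n = 0.53·exp(−0.412×4) = 0.53×0.1924 = 0.1020
Bulk density: ρ_b = (1−n)ρ_g + n·ρ_f = 0.8980×2.72 + 0.1020×1.03
       = 2.443 + 0.105 = 2.548 g/cm³

2.55 g/cm³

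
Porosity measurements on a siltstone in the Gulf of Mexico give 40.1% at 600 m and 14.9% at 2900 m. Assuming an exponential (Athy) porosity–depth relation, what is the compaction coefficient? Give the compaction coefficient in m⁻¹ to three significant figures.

0.000430 m⁻¹

Working in km (1 km = 1000 m; k in km⁻¹ = k in m⁻¹ × 1000):
Athy: φ(z) = φ₀ e^(−kz) ⇒ φ₁/φ₂ = e^{k(z₂−z₁)} ⇒ k = ln(φ₁/φ₂)/(z₂−z₁)
k = ln(0.401/0.149) / (2.9 − 0.6) = ln(2.691) / 2.3 = 0.9900 / 2.3 = 0.4304 km⁻¹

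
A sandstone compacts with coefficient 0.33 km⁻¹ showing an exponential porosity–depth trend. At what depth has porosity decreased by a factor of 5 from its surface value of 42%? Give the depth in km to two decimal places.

4.88 km

φ/φ₀ = 1/5 ⇒ exp(−c·Z) = 1/5 ⇒ Z = ln(5) / c
Z = 1.6094 / 0.33 = 4.877 km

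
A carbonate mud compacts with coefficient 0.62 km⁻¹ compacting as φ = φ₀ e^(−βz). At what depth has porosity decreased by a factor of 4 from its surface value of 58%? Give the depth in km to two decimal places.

2.24 km

φ/φ₀ = 1/4 ⇒ exp(−β·z) = 1/4 ⇒ z = ln(4) / β
z = 1.3863 / 0.62 = 2.236 km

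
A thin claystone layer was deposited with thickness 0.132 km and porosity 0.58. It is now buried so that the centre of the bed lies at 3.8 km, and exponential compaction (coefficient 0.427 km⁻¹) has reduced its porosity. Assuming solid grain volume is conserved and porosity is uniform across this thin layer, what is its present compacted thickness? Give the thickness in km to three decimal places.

0.063 km

Porosity at 3.8 km: phi = 0.58·exp(−0.427×3.8) = 0.1145
Solid-volume conservation: h(1−phi) = h₀(1−phi₀) ⇒ h = h₀·(1−phi₀)/(1−phi)
h = 0.132 × (1 − 0.58)/(1 − 0.1145) = 0.132 × 0.4743 = 0.0626 km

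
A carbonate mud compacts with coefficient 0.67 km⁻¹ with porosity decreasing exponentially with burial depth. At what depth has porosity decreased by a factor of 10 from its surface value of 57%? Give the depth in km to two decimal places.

n/n₀ = 1/10 ⇒ exp(−β·d) = 1/10 ⇒ d = ln(10) / β
d = 2.3026 / 0.67 = 3.437 km

3.44 km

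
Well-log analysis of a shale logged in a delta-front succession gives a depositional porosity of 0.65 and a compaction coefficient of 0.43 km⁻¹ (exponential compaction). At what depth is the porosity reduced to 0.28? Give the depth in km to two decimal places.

1.96 km

Invert Athy's law: z = ln(φ₀/φ) / k
z = ln(0.65/0.28) / 0.43 = ln(2.321) / 0.43 = 0.8422 / 0.43 = 1.959 km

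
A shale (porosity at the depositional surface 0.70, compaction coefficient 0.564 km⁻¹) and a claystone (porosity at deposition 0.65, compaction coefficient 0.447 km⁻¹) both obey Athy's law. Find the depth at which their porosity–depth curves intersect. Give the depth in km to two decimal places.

Set φ₀ₐ e^(−βₐZ) = φ₀ᵦ e^(−βᵦZ) ⇒ ln(φ₀ₐ/φ₀ᵦ) = (βₐ − βᵦ)·Z
Z = ln(0.7/0.65) / (0.564 − 0.447) = 0.0741 / 0.117 = 0.633 km

0.63 km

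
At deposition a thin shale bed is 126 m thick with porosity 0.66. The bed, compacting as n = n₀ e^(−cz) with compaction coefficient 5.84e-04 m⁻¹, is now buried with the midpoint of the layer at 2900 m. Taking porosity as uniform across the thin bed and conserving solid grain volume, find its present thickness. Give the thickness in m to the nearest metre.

49 m

Working in km (1 km = 1000 m; c in km⁻¹ = c in m⁻¹ × 1000):
Porosity at 2.9 km: n = 0.66·exp(−0.584×2.9) = 0.1213
Solid-volume conservation: h(1−n) = h₀(1−n₀) ⇒ h = h₀·(1−n₀)/(1−n)
h = 0.126 × (1 − 0.66)/(1 − 0.1213) = 0.126 × 0.3870 = 0.0488 km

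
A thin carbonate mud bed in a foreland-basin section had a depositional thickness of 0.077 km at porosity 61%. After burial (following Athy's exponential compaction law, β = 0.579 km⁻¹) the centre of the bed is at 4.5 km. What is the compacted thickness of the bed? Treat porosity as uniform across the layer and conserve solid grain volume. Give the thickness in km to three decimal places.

0.031 km

Porosity at 4.5 km: φ = 0.61·exp(−0.579×4.5) = 0.0451
Solid-volume conservation: h(1−φ) = h₀(1−φ₀) ⇒ h = h₀·(1−φ₀)/(1−φ)
h = 0.077 × (1 − 0.61)/(1 − 0.0451) = 0.077 × 0.4084 = 0.0314 km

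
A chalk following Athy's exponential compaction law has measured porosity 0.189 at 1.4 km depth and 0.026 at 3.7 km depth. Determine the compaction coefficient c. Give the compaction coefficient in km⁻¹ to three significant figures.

Athy: φ(z) = φ₀ e^(−cz) ⇒ φ₁/φ₂ = e^{c(z₂−z₁)} ⇒ c = ln(φ₁/φ₂)/(z₂−z₁)
c = ln(0.189/0.026) / (3.7 − 1.4) = ln(7.269) / 2.3 = 1.9837 / 2.3 = 0.8625 km⁻¹

0.862 km⁻¹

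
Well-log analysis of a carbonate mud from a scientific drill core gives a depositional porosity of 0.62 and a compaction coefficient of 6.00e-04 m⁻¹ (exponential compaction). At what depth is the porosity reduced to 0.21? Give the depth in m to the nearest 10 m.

Working in km (1 km = 1000 m; c in km⁻¹ = c in m⁻¹ × 1000):
Invert Athy's law: d = ln(phi₀/phi) / c
d = ln(0.62/0.21) / 0.6 = ln(2.952) / 0.6 = 1.0826 / 0.6 = 1.804 km

1800 m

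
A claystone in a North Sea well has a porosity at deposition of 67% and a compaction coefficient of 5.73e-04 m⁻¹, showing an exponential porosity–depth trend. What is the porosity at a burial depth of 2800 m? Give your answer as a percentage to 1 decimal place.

13.5%

Working in km (1 km = 1000 m; c in km⁻¹ = c in m⁻¹ × 1000):
n = n₀·exp(−c·Z) = 0.67 × exp(−0.573 × 2.8) = 0.67 × exp(−1.604)
  = 0.67 × 0.2010 = 0.1347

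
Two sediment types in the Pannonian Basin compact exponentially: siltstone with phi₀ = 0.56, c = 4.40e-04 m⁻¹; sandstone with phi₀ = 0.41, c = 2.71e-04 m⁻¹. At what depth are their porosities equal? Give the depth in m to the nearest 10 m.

Working in km (1 km = 1000 m; c in km⁻¹ = c in m⁻¹ × 1000):
Set phi₀ₐ e^(−cₐd) = phi₀ᵦ e^(−cᵦd) ⇒ ln(phi₀ₐ/phi₀ᵦ) = (cₐ − cᵦ)·d
d = ln(0.56/0.41) / (0.44 − 0.271) = 0.3118 / 0.169 = 1.845 km

1840 m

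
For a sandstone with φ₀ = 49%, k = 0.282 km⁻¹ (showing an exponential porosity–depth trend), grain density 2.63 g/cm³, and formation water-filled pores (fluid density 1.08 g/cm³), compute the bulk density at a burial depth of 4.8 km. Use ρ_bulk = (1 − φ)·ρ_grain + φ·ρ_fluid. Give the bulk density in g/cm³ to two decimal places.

Porosity at depth: φ = 0.49·exp(−0.282×4.8) = 0.49×0.2583 = 0.1266
Bulk density: ρ_b = (1−φ)ρ_g + φ·ρ_f = 0.8734×2.63 + 0.1266×1.08
       = 2.297 + 0.137 = 2.434 g/cm³

2.43 g/cm³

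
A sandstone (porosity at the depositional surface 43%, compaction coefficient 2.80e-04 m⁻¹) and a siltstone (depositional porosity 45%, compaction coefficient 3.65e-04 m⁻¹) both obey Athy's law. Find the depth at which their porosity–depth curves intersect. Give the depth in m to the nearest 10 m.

530 m

Working in km (1 km = 1000 m; c in km⁻¹ = c in m⁻¹ × 1000):
Set phi₀ₐ e^(−cₐz) = phi₀ᵦ e^(−cᵦz) ⇒ ln(phi₀ₐ/phi₀ᵦ) = (cₐ − cᵦ)·z
z = ln(0.43/0.45) / (0.28 − 0.365) = -0.0455 / -0.085 = 0.535 km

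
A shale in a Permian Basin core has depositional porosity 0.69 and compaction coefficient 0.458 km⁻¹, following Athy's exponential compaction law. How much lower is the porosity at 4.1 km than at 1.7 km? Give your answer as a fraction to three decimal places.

0.211

n(1.7) = 0.69·e^(−0.458×1.7) = 0.3167
n(4.1) = 0.69·e^(−0.458×4.1) = 0.1055
Δn = 0.3167 − 0.1055 = 0.2112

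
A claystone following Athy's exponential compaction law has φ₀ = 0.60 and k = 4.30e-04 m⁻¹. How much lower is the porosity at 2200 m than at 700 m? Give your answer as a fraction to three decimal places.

0.211

Working in km (1 km = 1000 m; k in km⁻¹ = k in m⁻¹ × 1000):
φ(0.7) = 0.6·e^(−0.43×0.7) = 0.4440
φ(2.2) = 0.6·e^(−0.43×2.2) = 0.2330
Δφ = 0.4440 − 0.2330 = 0.2111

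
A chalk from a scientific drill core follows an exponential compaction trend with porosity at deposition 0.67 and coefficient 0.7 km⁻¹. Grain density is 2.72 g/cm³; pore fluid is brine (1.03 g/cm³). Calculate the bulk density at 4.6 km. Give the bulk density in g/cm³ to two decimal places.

Porosity at depth: n = 0.67·exp(−0.7×4.6) = 0.67×0.0400 = 0.0268
Bulk density: ρ_b = (1−n)ρ_g + n·ρ_f = 0.9732×2.72 + 0.0268×1.03
       = 2.647 + 0.028 = 2.675 g/cm³

2.67 g/cm³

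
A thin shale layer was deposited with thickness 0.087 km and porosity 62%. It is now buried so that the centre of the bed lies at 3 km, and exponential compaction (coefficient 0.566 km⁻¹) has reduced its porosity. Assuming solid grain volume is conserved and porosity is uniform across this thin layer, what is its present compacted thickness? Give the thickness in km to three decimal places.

0.037 km

Porosity at 3 km: φ = 0.62·exp(−0.566×3) = 0.1135
Solid-volume conservation: h(1−φ) = h₀(1−φ₀) ⇒ h = h₀·(1−φ₀)/(1−φ)
h = 0.087 × (1 − 0.62)/(1 − 0.1135) = 0.087 × 0.4286 = 0.0373 km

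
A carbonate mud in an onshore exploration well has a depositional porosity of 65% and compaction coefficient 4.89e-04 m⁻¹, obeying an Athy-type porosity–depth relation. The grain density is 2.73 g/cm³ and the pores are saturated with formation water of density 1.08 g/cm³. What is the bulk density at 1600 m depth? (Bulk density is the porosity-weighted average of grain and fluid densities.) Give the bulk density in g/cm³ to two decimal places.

2.24 g/cm³

Working in km (1 km = 1000 m; k in km⁻¹ = k in m⁻¹ × 1000):
Porosity at depth: φ = 0.65·exp(−0.489×1.6) = 0.65×0.4573 = 0.2972
Bulk density: ρ_b = (1−φ)ρ_g + φ·ρ_f = 0.7028×2.73 + 0.2972×1.08
       = 1.919 + 0.321 = 2.240 g/cm³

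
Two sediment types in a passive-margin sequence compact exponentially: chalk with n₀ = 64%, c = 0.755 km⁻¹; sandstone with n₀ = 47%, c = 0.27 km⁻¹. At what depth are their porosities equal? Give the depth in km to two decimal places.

0.64 km

Set n₀ₐ e^(−cₐZ) = n₀ᵦ e^(−cᵦZ) ⇒ ln(n₀ₐ/n₀ᵦ) = (cₐ − cᵦ)·Z
Z = ln(0.64/0.47) / (0.755 − 0.27) = 0.3087 / 0.485 = 0.637 km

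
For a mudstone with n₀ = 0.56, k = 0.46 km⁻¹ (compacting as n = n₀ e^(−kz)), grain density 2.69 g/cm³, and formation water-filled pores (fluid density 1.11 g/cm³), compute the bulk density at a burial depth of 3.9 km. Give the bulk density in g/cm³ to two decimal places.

Porosity at depth: n = 0.56·exp(−0.46×3.9) = 0.56×0.1663 = 0.0931
Bulk density: ρ_b = (1−n)ρ_g + n·ρ_f = 0.9069×2.69 + 0.0931×1.11
       = 2.439 + 0.103 = 2.543 g/cm³

2.54 g/cm³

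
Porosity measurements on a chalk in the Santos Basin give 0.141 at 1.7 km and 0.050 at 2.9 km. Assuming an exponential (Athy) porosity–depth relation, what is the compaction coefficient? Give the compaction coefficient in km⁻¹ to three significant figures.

0.864 km⁻¹

Athy: n(Z) = n₀ e^(−cZ) ⇒ n₁/n₂ = e^{c(Z₂−Z₁)} ⇒ c = ln(n₁/n₂)/(Z₂−Z₁)
c = ln(0.141/0.05) / (2.9 − 1.7) = ln(2.82) / 1.2 = 1.0367 / 1.2 = 0.8639 km⁻¹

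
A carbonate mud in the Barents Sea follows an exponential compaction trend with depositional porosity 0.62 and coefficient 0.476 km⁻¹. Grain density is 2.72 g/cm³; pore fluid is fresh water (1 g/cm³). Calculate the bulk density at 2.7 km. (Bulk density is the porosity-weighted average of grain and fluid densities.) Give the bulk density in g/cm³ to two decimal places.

2.43 g/cm³

Porosity at depth: φ = 0.62·exp(−0.476×2.7) = 0.62×0.2766 = 0.1715
Bulk density: ρ_b = (1−φ)ρ_g + φ·ρ_f = 0.8285×2.72 + 0.1715×1
       = 2.254 + 0.171 = 2.425 g/cm³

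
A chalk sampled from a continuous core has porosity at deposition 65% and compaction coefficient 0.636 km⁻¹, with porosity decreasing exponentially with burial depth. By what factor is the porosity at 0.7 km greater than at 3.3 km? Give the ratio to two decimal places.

5.23

φ(z₁)/φ(z₂) = e^(−β·z₁)/e^(−β·z₂) = e^{β(z₂−z₁)}
= exp(0.636 × 2.6) = exp(1.654) = 5.2258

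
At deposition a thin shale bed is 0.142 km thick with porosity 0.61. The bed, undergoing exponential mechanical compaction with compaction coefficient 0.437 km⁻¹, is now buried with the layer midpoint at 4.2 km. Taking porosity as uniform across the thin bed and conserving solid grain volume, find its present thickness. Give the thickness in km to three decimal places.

0.061 km

Porosity at 4.2 km: n = 0.61·exp(−0.437×4.2) = 0.0973
Solid-volume conservation: h(1−n) = h₀(1−n₀) ⇒ h = h₀·(1−n₀)/(1−n)
h = 0.142 × (1 − 0.61)/(1 − 0.0973) = 0.142 × 0.4320 = 0.0614 km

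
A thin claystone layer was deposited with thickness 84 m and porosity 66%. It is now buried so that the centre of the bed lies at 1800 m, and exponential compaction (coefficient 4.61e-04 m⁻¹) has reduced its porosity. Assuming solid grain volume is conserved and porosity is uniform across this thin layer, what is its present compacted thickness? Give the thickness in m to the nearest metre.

40 m

Working in km (1 km = 1000 m; β in km⁻¹ = β in m⁻¹ × 1000):
Porosity at 1.8 km: n = 0.66·exp(−0.461×1.8) = 0.2879
Solid-volume conservation: h(1−n) = h₀(1−n₀) ⇒ h = h₀·(1−n₀)/(1−n)
h = 0.084 × (1 − 0.66)/(1 − 0.2879) = 0.084 × 0.4774 = 0.0401 km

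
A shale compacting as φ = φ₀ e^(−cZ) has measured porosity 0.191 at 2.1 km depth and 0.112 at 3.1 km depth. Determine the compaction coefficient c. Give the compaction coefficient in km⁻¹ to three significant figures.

0.534 km⁻¹

Athy: φ(Z) = φ₀ e^(−cZ) ⇒ φ₁/φ₂ = e^{c(Z₂−Z₁)} ⇒ c = ln(φ₁/φ₂)/(Z₂−Z₁)
c = ln(0.191/0.112) / (3.1 − 2.1) = ln(1.705) / 1 = 0.5338 / 1 = 0.5338 km⁻¹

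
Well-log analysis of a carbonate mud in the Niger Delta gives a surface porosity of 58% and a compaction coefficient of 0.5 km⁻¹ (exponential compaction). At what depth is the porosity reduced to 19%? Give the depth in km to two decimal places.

2.23 km

Invert Athy's law: d = ln(n₀/n) / c
d = ln(0.58/0.19) / 0.5 = ln(3.053) / 0.5 = 1.1160 / 0.5 = 2.232 km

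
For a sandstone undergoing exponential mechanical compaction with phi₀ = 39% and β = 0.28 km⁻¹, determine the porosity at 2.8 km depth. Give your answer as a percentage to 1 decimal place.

17.8%

phi = phi₀·exp(−β·d) = 0.39 × exp(−0.28 × 2.8) = 0.39 × exp(−0.784)
  = 0.39 × 0.4566 = 0.1781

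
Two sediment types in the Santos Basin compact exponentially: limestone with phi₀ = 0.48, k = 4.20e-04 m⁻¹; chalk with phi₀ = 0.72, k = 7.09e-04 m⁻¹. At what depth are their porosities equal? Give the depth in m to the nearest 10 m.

Working in km (1 km = 1000 m; k in km⁻¹ = k in m⁻¹ × 1000):
Set phi₀ₐ e^(−kₐZ) = phi₀ᵦ e^(−kᵦZ) ⇒ ln(phi₀ₐ/phi₀ᵦ) = (kₐ − kᵦ)·Z
Z = ln(0.48/0.72) / (0.42 − 0.709) = -0.4055 / -0.289 = 1.403 km

1400 m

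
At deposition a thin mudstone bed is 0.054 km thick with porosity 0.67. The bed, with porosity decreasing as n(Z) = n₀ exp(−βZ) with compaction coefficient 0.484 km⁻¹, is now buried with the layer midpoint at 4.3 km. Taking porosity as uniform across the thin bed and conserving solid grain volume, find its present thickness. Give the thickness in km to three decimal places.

0.019 km

Porosity at 4.3 km: n = 0.67·exp(−0.484×4.3) = 0.0836
Solid-volume conservation: h(1−n) = h₀(1−n₀) ⇒ h = h₀·(1−n₀)/(1−n)
h = 0.054 × (1 − 0.67)/(1 − 0.0836) = 0.054 × 0.3601 = 0.0194 km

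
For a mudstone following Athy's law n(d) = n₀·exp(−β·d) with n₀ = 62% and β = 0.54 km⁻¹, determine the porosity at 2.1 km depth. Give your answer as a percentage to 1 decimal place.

19.9%

n = n₀·exp(−β·d) = 0.62 × exp(−0.54 × 2.1) = 0.62 × exp(−1.134)
  = 0.62 × 0.3217 = 0.1995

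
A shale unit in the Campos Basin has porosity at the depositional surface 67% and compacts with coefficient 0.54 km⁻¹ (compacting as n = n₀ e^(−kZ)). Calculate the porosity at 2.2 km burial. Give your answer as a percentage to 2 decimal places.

20.42%

n = n₀·exp(−k·Z) = 0.67 × exp(−0.54 × 2.2) = 0.67 × exp(−1.188)
  = 0.67 × 0.3048 = 0.2042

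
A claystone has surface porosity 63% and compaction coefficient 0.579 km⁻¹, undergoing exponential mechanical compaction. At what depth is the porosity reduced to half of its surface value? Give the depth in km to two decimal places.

phi/phi₀ = 1/2 ⇒ exp(−k·d) = 1/2 ⇒ d = ln(2) / k
d = 0.6931 / 0.579 = 1.197 km

1.20 km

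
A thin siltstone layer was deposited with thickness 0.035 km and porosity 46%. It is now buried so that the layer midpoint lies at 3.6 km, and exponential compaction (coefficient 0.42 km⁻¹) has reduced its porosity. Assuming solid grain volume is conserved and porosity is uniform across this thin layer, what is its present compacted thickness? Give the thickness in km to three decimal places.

0.021 km

Porosity at 3.6 km: phi = 0.46·exp(−0.42×3.6) = 0.1014
Solid-volume conservation: h(1−phi) = h₀(1−phi₀) ⇒ h = h₀·(1−phi₀)/(1−phi)
h = 0.035 × (1 − 0.46)/(1 − 0.1014) = 0.035 × 0.6009 = 0.0210 km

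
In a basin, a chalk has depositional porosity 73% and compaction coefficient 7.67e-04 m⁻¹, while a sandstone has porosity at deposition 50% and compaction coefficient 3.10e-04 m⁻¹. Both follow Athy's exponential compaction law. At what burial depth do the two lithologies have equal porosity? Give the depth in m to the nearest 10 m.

830 m

Working in km (1 km = 1000 m; c in km⁻¹ = c in m⁻¹ × 1000):
Set n₀ₐ e^(−cₐz) = n₀ᵦ e^(−cᵦz) ⇒ ln(n₀ₐ/n₀ᵦ) = (cₐ − cᵦ)·z
z = ln(0.73/0.5) / (0.767 − 0.31) = 0.3784 / 0.457 = 0.828 km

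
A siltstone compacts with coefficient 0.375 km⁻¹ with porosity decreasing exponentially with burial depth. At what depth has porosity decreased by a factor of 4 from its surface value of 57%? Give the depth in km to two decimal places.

φ/φ₀ = 1/4 ⇒ exp(−c·z) = 1/4 ⇒ z = ln(4) / c
z = 1.3863 / 0.375 = 3.697 km

3.70 km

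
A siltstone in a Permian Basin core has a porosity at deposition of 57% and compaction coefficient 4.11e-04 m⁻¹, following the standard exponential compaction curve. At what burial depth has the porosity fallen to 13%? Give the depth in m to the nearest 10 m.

Working in km (1 km = 1000 m; c in km⁻¹ = c in m⁻¹ × 1000):
Invert Athy's law: Z = ln(n₀/n) / c
Z = ln(0.57/0.13) / 0.411 = ln(4.385) / 0.411 = 1.4781 / 0.411 = 3.596 km

3600 m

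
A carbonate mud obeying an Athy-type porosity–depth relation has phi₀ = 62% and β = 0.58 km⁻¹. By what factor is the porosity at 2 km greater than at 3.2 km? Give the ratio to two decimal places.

phi(d₁)/phi(d₂) = e^(−β·d₁)/e^(−β·d₂) = e^{β(d₂−d₁)}
= exp(0.58 × 1.2) = exp(0.696) = 2.0057

2.01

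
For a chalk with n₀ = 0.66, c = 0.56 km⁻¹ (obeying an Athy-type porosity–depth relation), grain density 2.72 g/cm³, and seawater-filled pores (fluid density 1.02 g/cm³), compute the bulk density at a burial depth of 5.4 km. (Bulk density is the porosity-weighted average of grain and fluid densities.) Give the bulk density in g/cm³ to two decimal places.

2.67 g/cm³

Porosity at depth: n = 0.66·exp(−0.56×5.4) = 0.66×0.0486 = 0.0321
Bulk density: ρ_b = (1−n)ρ_g + n·ρ_f = 0.9679×2.72 + 0.0321×1.02
       = 2.633 + 0.033 = 2.665 g/cm³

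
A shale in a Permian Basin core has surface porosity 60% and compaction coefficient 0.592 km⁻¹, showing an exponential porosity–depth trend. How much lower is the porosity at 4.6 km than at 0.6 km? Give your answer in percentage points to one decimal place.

38.1 percentage points

n(0.6) = 0.6·e^(−0.592×0.6) = 0.4206
n(4.6) = 0.6·e^(−0.592×4.6) = 0.0394
Δn = 0.4206 − 0.0394 = 0.3812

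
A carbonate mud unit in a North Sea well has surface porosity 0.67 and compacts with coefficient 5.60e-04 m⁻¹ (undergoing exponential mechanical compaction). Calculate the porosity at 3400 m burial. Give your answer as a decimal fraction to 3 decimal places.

0.100

Working in km (1 km = 1000 m; β in km⁻¹ = β in m⁻¹ × 1000):
φ = φ₀·exp(−β·d) = 0.67 × exp(−0.56 × 3.4) = 0.67 × exp(−1.904)
  = 0.67 × 0.1490 = 0.0998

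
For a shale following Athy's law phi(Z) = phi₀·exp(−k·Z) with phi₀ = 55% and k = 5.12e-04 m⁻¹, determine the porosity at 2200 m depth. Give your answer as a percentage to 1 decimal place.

17.8%

Working in km (1 km = 1000 m; k in km⁻¹ = k in m⁻¹ × 1000):
phi = phi₀·exp(−k·Z) = 0.55 × exp(−0.512 × 2.2) = 0.55 × exp(−1.126)
  = 0.55 × 0.3242 = 0.1783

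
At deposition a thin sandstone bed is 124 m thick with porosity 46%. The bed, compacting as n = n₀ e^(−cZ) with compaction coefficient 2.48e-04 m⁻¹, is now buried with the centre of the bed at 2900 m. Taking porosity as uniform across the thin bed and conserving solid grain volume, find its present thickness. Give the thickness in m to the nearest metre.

Working in km (1 km = 1000 m; c in km⁻¹ = c in m⁻¹ × 1000):
Porosity at 2.9 km: n = 0.46·exp(−0.248×2.9) = 0.2241
Solid-volume conservation: h(1−n) = h₀(1−n₀) ⇒ h = h₀·(1−n₀)/(1−n)
h = 0.124 × (1 − 0.46)/(1 − 0.2241) = 0.124 × 0.6960 = 0.0863 km

86 m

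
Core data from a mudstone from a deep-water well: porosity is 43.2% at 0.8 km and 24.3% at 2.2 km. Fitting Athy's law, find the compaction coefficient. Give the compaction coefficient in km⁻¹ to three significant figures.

Athy: phi(z) = phi₀ e^(−βz) ⇒ phi₁/phi₂ = e^{β(z₂−z₁)} ⇒ β = ln(phi₁/phi₂)/(z₂−z₁)
β = ln(0.432/0.243) / (2.2 − 0.8) = ln(1.778) / 1.4 = 0.5754 / 1.4 = 0.411 km⁻¹

0.411 km⁻¹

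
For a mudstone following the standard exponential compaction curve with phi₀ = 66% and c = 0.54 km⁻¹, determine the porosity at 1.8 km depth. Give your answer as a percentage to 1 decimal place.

phi = phi₀·exp(−c·z) = 0.66 × exp(−0.54 × 1.8) = 0.66 × exp(−0.972)
  = 0.66 × 0.3783 = 0.2497

25.0%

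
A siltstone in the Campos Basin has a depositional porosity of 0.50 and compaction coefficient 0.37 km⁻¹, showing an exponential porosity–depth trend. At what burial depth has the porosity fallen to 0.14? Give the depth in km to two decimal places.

Invert Athy's law: d = ln(phi₀/phi) / c
d = ln(0.5/0.14) / 0.37 = ln(3.571) / 0.37 = 1.2730 / 0.37 = 3.440 km

3.44 km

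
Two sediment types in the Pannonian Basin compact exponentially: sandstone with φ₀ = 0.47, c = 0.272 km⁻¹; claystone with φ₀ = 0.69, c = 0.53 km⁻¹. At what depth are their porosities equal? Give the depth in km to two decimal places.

1.49 km

Set φ₀ₐ e^(−cₐZ) = φ₀ᵦ e^(−cᵦZ) ⇒ ln(φ₀ₐ/φ₀ᵦ) = (cₐ − cᵦ)·Z
Z = ln(0.47/0.69) / (0.272 − 0.53) = -0.3840 / -0.258 = 1.488 km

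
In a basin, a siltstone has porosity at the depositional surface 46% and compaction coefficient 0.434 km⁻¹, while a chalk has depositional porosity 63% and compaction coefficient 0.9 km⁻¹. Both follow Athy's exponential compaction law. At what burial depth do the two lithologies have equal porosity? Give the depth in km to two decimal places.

0.67 km

Set n₀ₐ e^(−kₐd) = n₀ᵦ e^(−kᵦd) ⇒ ln(n₀ₐ/n₀ᵦ) = (kₐ − kᵦ)·d
d = ln(0.46/0.63) / (0.434 − 0.9) = -0.3145 / -0.466 = 0.675 km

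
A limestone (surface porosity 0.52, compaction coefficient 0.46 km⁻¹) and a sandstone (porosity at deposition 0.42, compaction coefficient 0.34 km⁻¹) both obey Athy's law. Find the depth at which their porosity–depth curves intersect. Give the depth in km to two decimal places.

1.78 km

Set phi₀ₐ e^(−cₐd) = phi₀ᵦ e^(−cᵦd) ⇒ ln(phi₀ₐ/phi₀ᵦ) = (cₐ − cᵦ)·d
d = ln(0.52/0.42) / (0.46 − 0.34) = 0.2136 / 0.12 = 1.780 km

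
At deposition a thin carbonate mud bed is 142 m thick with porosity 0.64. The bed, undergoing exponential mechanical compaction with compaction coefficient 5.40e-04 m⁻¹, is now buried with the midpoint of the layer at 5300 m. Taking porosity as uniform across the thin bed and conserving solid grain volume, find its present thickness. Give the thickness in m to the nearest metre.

Working in km (1 km = 1000 m; β in km⁻¹ = β in m⁻¹ × 1000):
Porosity at 5.3 km: φ = 0.64·exp(−0.54×5.3) = 0.0366
Solid-volume conservation: h(1−φ) = h₀(1−φ₀) ⇒ h = h₀·(1−φ₀)/(1−φ)
h = 0.142 × (1 − 0.64)/(1 − 0.0366) = 0.142 × 0.3737 = 0.0531 km

53 m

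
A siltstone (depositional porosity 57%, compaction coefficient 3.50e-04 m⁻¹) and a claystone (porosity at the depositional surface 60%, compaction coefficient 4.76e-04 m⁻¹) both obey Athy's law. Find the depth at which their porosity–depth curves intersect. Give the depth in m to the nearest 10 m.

Working in km (1 km = 1000 m; β in km⁻¹ = β in m⁻¹ × 1000):
Set phi₀ₐ e^(−βₐz) = phi₀ᵦ e^(−βᵦz) ⇒ ln(phi₀ₐ/phi₀ᵦ) = (βₐ − βᵦ)·z
z = ln(0.57/0.6) / (0.35 − 0.476) = -0.0513 / -0.126 = 0.407 km

410 m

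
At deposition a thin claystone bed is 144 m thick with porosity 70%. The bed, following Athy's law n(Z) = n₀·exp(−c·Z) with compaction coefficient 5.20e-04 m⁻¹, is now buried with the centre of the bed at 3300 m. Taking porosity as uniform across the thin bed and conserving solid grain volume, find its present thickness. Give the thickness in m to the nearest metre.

Working in km (1 km = 1000 m; c in km⁻¹ = c in m⁻¹ × 1000):
Porosity at 3.3 km: n = 0.7·exp(−0.52×3.3) = 0.1258
Solid-volume conservation: h(1−n) = h₀(1−n₀) ⇒ h = h₀·(1−n₀)/(1−n)
h = 0.144 × (1 − 0.7)/(1 − 0.1258) = 0.144 × 0.3432 = 0.0494 km

49 m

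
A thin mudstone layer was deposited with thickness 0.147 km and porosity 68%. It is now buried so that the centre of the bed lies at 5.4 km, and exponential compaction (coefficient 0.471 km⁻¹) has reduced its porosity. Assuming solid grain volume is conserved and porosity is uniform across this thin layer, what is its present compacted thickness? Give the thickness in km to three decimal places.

0.050 km

Porosity at 5.4 km: φ = 0.68·exp(−0.471×5.4) = 0.0534
Solid-volume conservation: h(1−φ) = h₀(1−φ₀) ⇒ h = h₀·(1−φ₀)/(1−φ)
h = 0.147 × (1 − 0.68)/(1 − 0.0534) = 0.147 × 0.3381 = 0.0497 km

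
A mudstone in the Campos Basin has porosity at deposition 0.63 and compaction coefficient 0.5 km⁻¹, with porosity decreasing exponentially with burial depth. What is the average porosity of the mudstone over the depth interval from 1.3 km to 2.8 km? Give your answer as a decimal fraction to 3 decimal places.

⟨φ⟩ = (1/(z₂−z₁)) ∫ φ₀ e^(−cz) dz = φ₀·(e^(−c·z₁) − e^(−c·z₂)) / (c·(z₂−z₁))
e^(−0.5×1.3) = 0.5220; e^(−0.5×2.8) = 0.2466
⟨φ⟩ = 0.63 × (0.5220 − 0.2466) / (0.5 × 1.5) = 0.63 × 0.3673 = 0.2314

0.231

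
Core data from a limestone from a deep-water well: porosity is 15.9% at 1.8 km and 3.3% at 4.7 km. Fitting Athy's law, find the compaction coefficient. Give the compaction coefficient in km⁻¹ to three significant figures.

Athy: n(Z) = n₀ e^(−kZ) ⇒ n₁/n₂ = e^{k(Z₂−Z₁)} ⇒ k = ln(n₁/n₂)/(Z₂−Z₁)
k = ln(0.159/0.033) / (4.7 − 1.8) = ln(4.818) / 2.9 = 1.5724 / 2.9 = 0.5422 km⁻¹

0.542 km⁻¹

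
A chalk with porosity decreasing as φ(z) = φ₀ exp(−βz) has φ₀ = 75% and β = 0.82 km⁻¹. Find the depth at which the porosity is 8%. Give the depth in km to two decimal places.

2.73 km

Invert Athy's law: z = ln(φ₀/φ) / β
z = ln(0.75/0.08) / 0.82 = ln(9.375) / 0.82 = 2.2380 / 0.82 = 2.729 km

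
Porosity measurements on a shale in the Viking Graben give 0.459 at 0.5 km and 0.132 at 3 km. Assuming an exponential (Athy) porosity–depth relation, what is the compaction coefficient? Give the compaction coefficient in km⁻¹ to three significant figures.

Athy: φ(d) = φ₀ e^(−kd) ⇒ φ₁/φ₂ = e^{k(d₂−d₁)} ⇒ k = ln(φ₁/φ₂)/(d₂−d₁)
k = ln(0.459/0.132) / (3 − 0.5) = ln(3.477) / 2.5 = 1.2462 / 2.5 = 0.4985 km⁻¹

0.498 km⁻¹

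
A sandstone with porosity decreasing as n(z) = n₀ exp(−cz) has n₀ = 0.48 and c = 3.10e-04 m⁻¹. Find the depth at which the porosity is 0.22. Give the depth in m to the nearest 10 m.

Working in km (1 km = 1000 m; c in km⁻¹ = c in m⁻¹ × 1000):
Invert Athy's law: z = ln(n₀/n) / c
z = ln(0.48/0.22) / 0.31 = ln(2.182) / 0.31 = 0.7802 / 0.31 = 2.517 km

2520 m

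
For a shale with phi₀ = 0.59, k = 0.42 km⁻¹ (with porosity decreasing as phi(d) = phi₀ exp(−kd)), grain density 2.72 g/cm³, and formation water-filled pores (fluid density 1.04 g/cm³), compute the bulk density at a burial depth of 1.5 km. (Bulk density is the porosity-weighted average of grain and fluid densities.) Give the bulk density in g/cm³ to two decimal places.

Porosity at depth: phi = 0.59·exp(−0.42×1.5) = 0.59×0.5326 = 0.3142
Bulk density: ρ_b = (1−phi)ρ_g + phi·ρ_f = 0.6858×2.72 + 0.3142×1.04
       = 1.865 + 0.327 = 2.192 g/cm³

2.19 g/cm³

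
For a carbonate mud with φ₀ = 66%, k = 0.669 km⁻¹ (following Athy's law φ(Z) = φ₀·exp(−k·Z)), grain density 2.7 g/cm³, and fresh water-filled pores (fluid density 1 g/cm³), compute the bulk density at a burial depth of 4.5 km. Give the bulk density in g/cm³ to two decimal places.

2.64 g/cm³

Porosity at depth: φ = 0.66·exp(−0.669×4.5) = 0.66×0.0493 = 0.0325
Bulk density: ρ_b = (1−φ)ρ_g + φ·ρ_f = 0.9675×2.7 + 0.0325×1
       = 2.612 + 0.033 = 2.645 g/cm³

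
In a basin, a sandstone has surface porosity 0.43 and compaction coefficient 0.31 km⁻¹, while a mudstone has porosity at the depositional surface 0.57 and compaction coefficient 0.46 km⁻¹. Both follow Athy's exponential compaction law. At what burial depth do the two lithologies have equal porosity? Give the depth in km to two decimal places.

1.88 km

Set n₀ₐ e^(−kₐZ) = n₀ᵦ e^(−kᵦZ) ⇒ ln(n₀ₐ/n₀ᵦ) = (kₐ − kᵦ)·Z
Z = ln(0.43/0.57) / (0.31 − 0.46) = -0.2819 / -0.15 = 1.879 km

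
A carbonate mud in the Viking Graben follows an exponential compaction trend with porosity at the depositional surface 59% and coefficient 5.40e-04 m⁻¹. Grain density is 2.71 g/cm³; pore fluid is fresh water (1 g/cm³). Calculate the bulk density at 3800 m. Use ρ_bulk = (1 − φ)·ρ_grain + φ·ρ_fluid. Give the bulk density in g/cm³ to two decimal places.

2.58 g/cm³

Working in km (1 km = 1000 m; k in km⁻¹ = k in m⁻¹ × 1000):
Porosity at depth: n = 0.59·exp(−0.54×3.8) = 0.59×0.1285 = 0.0758
Bulk density: ρ_b = (1−n)ρ_g + n·ρ_f = 0.9242×2.71 + 0.0758×1
       = 2.505 + 0.076 = 2.580 g/cm³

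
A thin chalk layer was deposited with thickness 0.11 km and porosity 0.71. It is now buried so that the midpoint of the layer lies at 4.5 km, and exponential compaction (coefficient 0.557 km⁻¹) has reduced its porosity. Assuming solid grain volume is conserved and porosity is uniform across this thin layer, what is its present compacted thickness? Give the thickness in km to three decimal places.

Porosity at 4.5 km: n = 0.71·exp(−0.557×4.5) = 0.0579
Solid-volume conservation: h(1−n) = h₀(1−n₀) ⇒ h = h₀·(1−n₀)/(1−n)
h = 0.11 × (1 − 0.71)/(1 − 0.0579) = 0.11 × 0.3078 = 0.0339 km

0.034 km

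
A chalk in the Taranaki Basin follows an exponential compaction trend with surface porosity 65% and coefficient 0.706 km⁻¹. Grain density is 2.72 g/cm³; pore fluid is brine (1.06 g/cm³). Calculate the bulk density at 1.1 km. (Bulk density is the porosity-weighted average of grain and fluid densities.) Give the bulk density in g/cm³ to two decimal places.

Porosity at depth: phi = 0.65·exp(−0.706×1.1) = 0.65×0.4600 = 0.2990
Bulk density: ρ_b = (1−phi)ρ_g + phi·ρ_f = 0.7010×2.72 + 0.2990×1.06
       = 1.907 + 0.317 = 2.224 g/cm³

2.22 g/cm³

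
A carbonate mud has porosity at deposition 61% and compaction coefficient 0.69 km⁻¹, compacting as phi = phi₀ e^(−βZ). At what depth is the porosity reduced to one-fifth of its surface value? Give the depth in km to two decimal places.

2.33 km

phi/phi₀ = 1/5 ⇒ exp(−β·Z) = 1/5 ⇒ Z = ln(5) / β
Z = 1.6094 / 0.69 = 2.333 km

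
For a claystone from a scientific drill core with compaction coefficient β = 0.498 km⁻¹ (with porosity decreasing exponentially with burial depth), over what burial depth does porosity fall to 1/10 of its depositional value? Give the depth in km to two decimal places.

4.62 km

φ/φ₀ = 1/10 ⇒ exp(−β·z) = 1/10 ⇒ z = ln(10) / β
z = 2.3026 / 0.498 = 4.624 km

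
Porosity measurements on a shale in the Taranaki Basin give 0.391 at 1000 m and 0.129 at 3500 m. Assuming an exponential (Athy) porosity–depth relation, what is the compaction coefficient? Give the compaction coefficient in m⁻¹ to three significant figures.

0.000444 m⁻¹

Working in km (1 km = 1000 m; k in km⁻¹ = k in m⁻¹ × 1000):
Athy: phi(Z) = phi₀ e^(−kZ) ⇒ phi₁/phi₂ = e^{k(Z₂−Z₁)} ⇒ k = ln(phi₁/phi₂)/(Z₂−Z₁)
k = ln(0.391/0.129) / (3.5 − 1) = ln(3.031) / 2.5 = 1.1089 / 2.5 = 0.4436 km⁻¹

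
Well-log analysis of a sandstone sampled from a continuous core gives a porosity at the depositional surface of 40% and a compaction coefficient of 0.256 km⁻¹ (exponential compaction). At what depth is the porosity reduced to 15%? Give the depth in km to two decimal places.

Invert Athy's law: d = ln(φ₀/φ) / β
d = ln(0.4/0.15) / 0.256 = ln(2.667) / 0.256 = 0.9808 / 0.256 = 3.831 km

3.83 km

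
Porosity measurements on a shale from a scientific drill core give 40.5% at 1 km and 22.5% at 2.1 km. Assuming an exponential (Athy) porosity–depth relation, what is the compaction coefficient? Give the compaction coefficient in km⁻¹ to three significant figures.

0.534 km⁻¹

Athy: phi(Z) = phi₀ e^(−kZ) ⇒ phi₁/phi₂ = e^{k(Z₂−Z₁)} ⇒ k = ln(phi₁/phi₂)/(Z₂−Z₁)
k = ln(0.405/0.225) / (2.1 − 1) = ln(1.8) / 1.1 = 0.5878 / 1.1 = 0.5344 km⁻¹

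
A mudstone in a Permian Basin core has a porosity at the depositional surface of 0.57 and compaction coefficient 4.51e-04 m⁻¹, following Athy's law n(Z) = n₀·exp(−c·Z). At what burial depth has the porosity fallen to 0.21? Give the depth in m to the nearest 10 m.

Working in km (1 km = 1000 m; c in km⁻¹ = c in m⁻¹ × 1000):
Invert Athy's law: Z = ln(n₀/n) / c
Z = ln(0.57/0.21) / 0.451 = ln(2.714) / 0.451 = 0.9985 / 0.451 = 2.214 km

2210 m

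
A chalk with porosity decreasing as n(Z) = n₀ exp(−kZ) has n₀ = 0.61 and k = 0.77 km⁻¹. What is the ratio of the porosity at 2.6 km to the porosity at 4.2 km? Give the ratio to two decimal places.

3.43

n(Z₁)/n(Z₂) = e^(−k·Z₁)/e^(−k·Z₂) = e^{k(Z₂−Z₁)}
= exp(0.77 × 1.6) = exp(1.232) = 3.4281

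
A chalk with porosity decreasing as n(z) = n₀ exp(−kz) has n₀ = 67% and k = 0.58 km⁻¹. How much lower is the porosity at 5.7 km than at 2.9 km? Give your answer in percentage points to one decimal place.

10.0 percentage points

n(2.9) = 0.67·e^(−0.58×2.9) = 0.1246
n(5.7) = 0.67·e^(−0.58×5.7) = 0.0246
Δn = 0.1246 − 0.0246 = 0.1001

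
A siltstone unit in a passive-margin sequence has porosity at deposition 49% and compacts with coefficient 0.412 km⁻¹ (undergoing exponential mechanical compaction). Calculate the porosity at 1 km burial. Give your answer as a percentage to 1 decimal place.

phi = phi₀·exp(−c·d) = 0.49 × exp(−0.412 × 1) = 0.49 × exp(−0.412)
  = 0.49 × 0.6623 = 0.3245

32.5%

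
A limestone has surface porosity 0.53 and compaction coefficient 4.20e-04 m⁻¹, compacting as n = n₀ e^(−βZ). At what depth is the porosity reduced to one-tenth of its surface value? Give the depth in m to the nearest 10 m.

Working in km (1 km = 1000 m; β in km⁻¹ = β in m⁻¹ × 1000):
n/n₀ = 1/10 ⇒ exp(−β·Z) = 1/10 ⇒ Z = ln(10) / β
Z = 2.3026 / 0.42 = 5.482 km

5480 m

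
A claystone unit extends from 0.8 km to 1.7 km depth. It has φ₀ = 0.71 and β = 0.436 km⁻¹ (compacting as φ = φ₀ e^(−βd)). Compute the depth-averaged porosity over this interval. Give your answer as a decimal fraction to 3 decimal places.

⟨φ⟩ = (1/(d₂−d₁)) ∫ φ₀ e^(−βd) dd = φ₀·(e^(−β·d₁) − e^(−β·d₂)) / (β·(d₂−d₁))
e^(−0.436×0.8) = 0.7055; e^(−0.436×1.7) = 0.4765
⟨φ⟩ = 0.71 × (0.7055 − 0.4765) / (0.436 × 0.9) = 0.71 × 0.5836 = 0.4143

0.414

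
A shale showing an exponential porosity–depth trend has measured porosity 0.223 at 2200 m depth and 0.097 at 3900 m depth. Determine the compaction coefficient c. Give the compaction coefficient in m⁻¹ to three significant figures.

0.000490 m⁻¹

Working in km (1 km = 1000 m; c in km⁻¹ = c in m⁻¹ × 1000):
Athy: n(Z) = n₀ e^(−cZ) ⇒ n₁/n₂ = e^{c(Z₂−Z₁)} ⇒ c = ln(n₁/n₂)/(Z₂−Z₁)
c = ln(0.223/0.097) / (3.9 − 2.2) = ln(2.299) / 1.7 = 0.8325 / 1.7 = 0.4897 km⁻¹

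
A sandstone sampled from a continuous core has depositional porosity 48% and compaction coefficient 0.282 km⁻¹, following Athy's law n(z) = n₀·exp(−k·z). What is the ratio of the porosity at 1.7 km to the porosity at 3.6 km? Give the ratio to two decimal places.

1.71

n(z₁)/n(z₂) = e^(−k·z₁)/e^(−k·z₂) = e^{k(z₂−z₁)}
= exp(0.282 × 1.9) = exp(0.5358) = 1.7088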